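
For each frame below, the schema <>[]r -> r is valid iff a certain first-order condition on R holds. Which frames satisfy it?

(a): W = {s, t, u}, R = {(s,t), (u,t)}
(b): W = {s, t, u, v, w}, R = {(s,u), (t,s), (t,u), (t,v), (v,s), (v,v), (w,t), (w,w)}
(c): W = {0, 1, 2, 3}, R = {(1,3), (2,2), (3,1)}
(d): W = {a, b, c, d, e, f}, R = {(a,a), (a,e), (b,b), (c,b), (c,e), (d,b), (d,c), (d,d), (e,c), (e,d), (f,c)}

(c)

The schema corresponds to symmetry: forall x forall y (Rxy -> Ryx).
(a): fails — Rut but not Rtu.
(b): fails — Rwt but not Rtw.
(c): holds.
(d): fails — Rdc but not Rcd.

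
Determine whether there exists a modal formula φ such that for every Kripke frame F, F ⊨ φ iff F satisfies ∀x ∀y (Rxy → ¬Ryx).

No — not modally definable

Any modally definable frame class is closed under surjective bounded morphisms.
The 5-cycle (worlds 0,1,2,3,4 with 0→1→2→3→4→0) is asymmetric. Mapping every world to a single reflexive point • is a surjective bounded morphism, and the reflexive point is not asymmetric (R•• but asymmetry requires ¬R••).
Hence asymmetry is not modally definable.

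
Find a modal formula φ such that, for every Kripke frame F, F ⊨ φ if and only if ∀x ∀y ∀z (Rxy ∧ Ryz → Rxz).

□ψ → □□ψ

The condition is transitivity. The 4 schema □ψ → □□ψ defines it.
Suppose □ψ→□□ψ is valid. Take Rxy, Ryz and set V(ψ)={w : Rxw}. Then □ψ at x, so □□ψ at x, so □ψ at y, so ψ at z, i.e. Rxz.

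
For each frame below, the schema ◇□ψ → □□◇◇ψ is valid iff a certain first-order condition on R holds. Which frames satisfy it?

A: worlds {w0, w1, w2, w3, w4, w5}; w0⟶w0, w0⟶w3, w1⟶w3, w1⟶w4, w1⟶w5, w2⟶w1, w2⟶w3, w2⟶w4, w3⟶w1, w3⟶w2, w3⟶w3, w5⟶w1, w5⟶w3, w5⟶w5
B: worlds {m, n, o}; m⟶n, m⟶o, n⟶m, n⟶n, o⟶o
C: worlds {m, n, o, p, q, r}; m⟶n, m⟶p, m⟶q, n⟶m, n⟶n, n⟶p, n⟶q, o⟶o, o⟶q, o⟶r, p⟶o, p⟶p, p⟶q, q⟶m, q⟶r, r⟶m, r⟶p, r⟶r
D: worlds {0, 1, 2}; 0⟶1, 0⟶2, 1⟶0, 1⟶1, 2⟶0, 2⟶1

C, D

Frame correspondent (Sahlqvist): ∀x ∀y ∀z ((xRy ∧ xR²z) → ∃w (yRw ∧ zR²w)) — i.e. a generalized confluence (Geach) condition.
A: fails — w1Rw4, w1R²w1 but no w with w4Rw and w1R²w.
B: fails — mRn, mR²o but no w with nRw and oR²w.
C: ✓.
D: ✓.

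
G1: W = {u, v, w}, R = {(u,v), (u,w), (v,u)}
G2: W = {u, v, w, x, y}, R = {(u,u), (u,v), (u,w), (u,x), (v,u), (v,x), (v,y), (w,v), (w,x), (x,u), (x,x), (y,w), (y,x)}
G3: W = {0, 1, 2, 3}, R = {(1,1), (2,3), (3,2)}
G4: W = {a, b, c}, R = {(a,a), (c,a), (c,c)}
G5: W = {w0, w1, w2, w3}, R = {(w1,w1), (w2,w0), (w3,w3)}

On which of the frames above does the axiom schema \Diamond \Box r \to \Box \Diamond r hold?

The schema corresponds to convergence: \forall x \forall y \forall z (Rxy \wedge Rxz \to \exists w (Ryw \wedge Rzw)).
G1: fails — Ruv and Ruw but v and w have no common successor.
G2: holds.
G3: holds.
G4: holds.
G5: fails — Rw2w0 and Rw2w0 but w0 and w0 have no common successor.

G2, G3, G4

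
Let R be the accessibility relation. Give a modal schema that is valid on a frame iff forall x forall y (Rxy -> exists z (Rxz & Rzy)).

□□ψ → □ψ

The condition is density. The C4 schema □□ψ → □ψ defines it.
Suppose □□ψ→□ψ is valid. Take Rxy and set V(ψ)={w : xR²w}. Then □□ψ at x, so □ψ at x, so ψ at y, i.e. ∃z(Rxz∧Rzy).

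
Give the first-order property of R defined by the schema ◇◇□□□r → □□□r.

This is a Sahlqvist (Geach-type) schema ◇^2□^3r → □^3◇^0r.
Minimal-valuation argument: fix x; take any y with xR^2y and any z with xR^3z. Set V(r) to the set of worlds R-reachable from y in exactly 3 steps. Then □^3r holds at y, so the antecedent holds at x; validity forces ◇^0r at z, giving a w with zR^0w and yR^3w.
First-order correspondent: ∀x ∀y ∀z ((xR²y ∧ xR³z) → ∃w (yR³w ∧ z = w)).

∀x ∀y ∀z ((xR²y ∧ xR³z) → ∃w (yR³w ∧ z = w))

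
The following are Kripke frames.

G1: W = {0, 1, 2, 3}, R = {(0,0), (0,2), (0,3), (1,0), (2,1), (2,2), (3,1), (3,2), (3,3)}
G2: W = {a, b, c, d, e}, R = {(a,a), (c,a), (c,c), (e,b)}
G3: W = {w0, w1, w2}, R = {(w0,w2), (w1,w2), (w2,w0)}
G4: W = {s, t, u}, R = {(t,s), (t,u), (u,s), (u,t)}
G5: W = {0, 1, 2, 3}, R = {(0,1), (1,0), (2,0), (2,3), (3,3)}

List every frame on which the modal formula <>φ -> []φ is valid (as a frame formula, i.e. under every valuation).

G3

This is the axiom for partial functionality; its first-order frame correspondent is forall x forall y forall z (Rxy & Rxz -> y = z).
G1: fails — 0 sees both 0 and 2.
G2: fails — c sees both a and c.
G3: satisfies the condition.
G4: fails — t sees both s and u.
G5: fails — 2 sees both 0 and 3.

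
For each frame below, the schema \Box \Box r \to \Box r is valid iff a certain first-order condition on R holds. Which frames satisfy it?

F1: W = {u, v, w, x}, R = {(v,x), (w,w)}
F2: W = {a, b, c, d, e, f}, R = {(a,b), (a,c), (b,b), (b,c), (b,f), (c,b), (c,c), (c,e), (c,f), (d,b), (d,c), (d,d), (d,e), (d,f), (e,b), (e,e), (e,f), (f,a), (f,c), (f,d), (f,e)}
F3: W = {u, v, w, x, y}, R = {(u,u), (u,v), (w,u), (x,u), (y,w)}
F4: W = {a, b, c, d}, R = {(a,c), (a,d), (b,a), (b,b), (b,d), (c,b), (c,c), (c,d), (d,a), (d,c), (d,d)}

F4

The schema corresponds to density: \forall x \forall y (Rxy \to \exists z (Rxz \wedge Rzy)).
F1: fails — Rvx but no z with Rvz and Rzx.
F2: fails — Rfa but no z with Rfz and Rza.
F3: fails — Ryw but no z with Ryz and Rzw.
F4: holds.
Valid on: F4.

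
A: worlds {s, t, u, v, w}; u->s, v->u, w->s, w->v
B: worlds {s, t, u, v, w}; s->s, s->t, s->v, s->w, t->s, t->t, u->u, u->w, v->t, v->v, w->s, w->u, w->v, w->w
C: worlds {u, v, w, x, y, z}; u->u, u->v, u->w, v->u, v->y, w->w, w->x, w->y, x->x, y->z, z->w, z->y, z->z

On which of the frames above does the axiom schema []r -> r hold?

B

This is the axiom for reflexivity; its first-order frame correspondent is forall x Rxx.
A: fails — world s does not see itself.
B: condition met.
C: fails — world v does not see itself.
Valid on: B.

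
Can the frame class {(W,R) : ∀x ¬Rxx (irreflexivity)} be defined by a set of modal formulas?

Not definable by any modal formula

Modal frame validity is preserved under surjective bounded morphisms.
The 4-cycle (worlds 0,1,2,3 with 0→1→2→3→0) is irreflexive, and the map sending every world to a single reflexive point • is a surjective bounded morphism (forth: every edge maps to (•,•); back: every world has a successor). So any modal formula valid on the 4-cycle is also valid on the reflexive point, which is not irreflexive.
So the class is not modally definable.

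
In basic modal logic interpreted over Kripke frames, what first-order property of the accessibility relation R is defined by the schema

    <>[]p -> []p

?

Equivalently (dual form): ◇p → □◇p.
Suppose ◇p→□◇p is valid. Take Rxy, Rxz and set V(p)={y}. Then ◇p at x, so □◇p at x, so ◇p at z, so some w with Rzw has p; w=y, i.e. Rzy. By symmetry of the argument, Ryz.
The converse is a direct semantic check.
Frame condition: forall x forall y forall z (Rxy & Rxz -> Ryz).

The Euclidean property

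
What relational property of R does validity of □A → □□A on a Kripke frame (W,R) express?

This is the 4 axiom.
It corresponds to transitivity: ∀x ∀y ∀z (Rxy ∧ Ryz → Rxz).

transitivity: ∀x ∀y ∀z (Rxy ∧ Ryz → Rxz)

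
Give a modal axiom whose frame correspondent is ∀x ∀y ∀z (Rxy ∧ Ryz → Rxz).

The condition is transitivity. The 4 schema □q → □□q defines it.
Suppose □q→□□q is valid. Take Rxy, Ryz and set V(q)={w : Rxw}. Then □q at x, so □□q at x, so □q at y, so q at z, i.e. Rxz.

□q → □□q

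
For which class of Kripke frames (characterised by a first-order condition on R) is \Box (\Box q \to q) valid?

This is the T□ axiom.
It corresponds to shift-reflexivity: \forall x \forall y (Rxy \to Ryy).

Shift-reflexivity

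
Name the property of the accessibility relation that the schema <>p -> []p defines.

Partial functionality

This is the CD axiom.
Its frame correspondent is partial functionality — forall x forall y forall z (Rxy & Rxz -> y = z).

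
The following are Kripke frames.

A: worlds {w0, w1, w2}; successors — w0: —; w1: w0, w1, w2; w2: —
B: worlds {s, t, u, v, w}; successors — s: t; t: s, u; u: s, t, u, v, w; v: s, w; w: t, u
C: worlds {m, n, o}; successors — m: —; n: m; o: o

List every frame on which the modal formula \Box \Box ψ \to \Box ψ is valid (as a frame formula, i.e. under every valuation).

Frame correspondent (Sahlqvist): \forall x \forall y (Rxy \to \exists z (Rxz \wedge Rzy)) — i.e. density.
A: ✓.
B: fails — Rvw but no z with Rvz and Rzw.
C: fails — Rnm but no z with Rnz and Rzm.

A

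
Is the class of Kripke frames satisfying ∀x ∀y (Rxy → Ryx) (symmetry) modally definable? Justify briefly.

Yes, by p → □◇p

Yes: it is symmetry, defined by the B schema p → □◇p.
Suppose p→□◇p is valid. Take Rxy and set V(p)={x}. Then p at x, so □◇p at x, so ◇p at y, so some z with Ryz has p; z=x, i.e. Ryx.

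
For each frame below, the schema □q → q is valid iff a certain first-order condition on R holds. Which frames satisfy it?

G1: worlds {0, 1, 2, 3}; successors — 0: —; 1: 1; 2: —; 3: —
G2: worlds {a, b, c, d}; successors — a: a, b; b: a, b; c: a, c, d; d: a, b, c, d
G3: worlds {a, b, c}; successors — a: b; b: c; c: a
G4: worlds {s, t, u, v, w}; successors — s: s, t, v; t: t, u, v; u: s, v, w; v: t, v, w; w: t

G2

The schema corresponds to reflexivity: ∀x Rxx.
G1: fails — world 0 does not see itself.
G2: ✓.
G3: fails — world a does not see itself.
G4: fails — world u does not see itself.
Valid on: G2.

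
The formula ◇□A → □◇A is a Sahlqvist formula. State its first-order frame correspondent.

Suppose ◇□A→□◇A is valid. Take Rxy, Rxz and set V(A)={w : Ryw}. Then □A at y so ◇□A at x, so □◇A at x, so ◇A at z, giving w with Rzw and Ryw.
The converse is a direct semantic check.
Frame condition: ∀x ∀y ∀z (Rxy ∧ Rxz → ∃w (Ryw ∧ Rzw)).

Convergence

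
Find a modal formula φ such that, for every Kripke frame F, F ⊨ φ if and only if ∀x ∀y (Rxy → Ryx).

The condition is symmetry. The B schema s → □◇s defines it.
Suppose s→□◇s is valid. Take Rxy and set V(s)={x}. Then s at x, so □◇s at x, so ◇s at y, so some z with Ryz has s; z=x, i.e. Ryx.

s → □◇s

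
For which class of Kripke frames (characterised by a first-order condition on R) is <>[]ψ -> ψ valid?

Symmetry

Equivalently (dual form): ψ → □◇ψ.
Suppose ψ→□◇ψ is valid. Take Rxy and set V(ψ)={x}. Then ψ at x, so □◇ψ at x, so ◇ψ at y, so some z with Ryz has ψ; z=x, i.e. Ryx.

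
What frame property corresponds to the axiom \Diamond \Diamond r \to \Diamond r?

Equivalently (dual form): □r → □□r.
Suppose □r→□□r is valid. Take Rxy, Ryz and set V(r)={w : Rxw}. Then □r at x, so □□r at x, so □r at y, so r at z, i.e. Rxz.
The converse is a direct semantic check.
So the correspondent is transitivity.

transitivity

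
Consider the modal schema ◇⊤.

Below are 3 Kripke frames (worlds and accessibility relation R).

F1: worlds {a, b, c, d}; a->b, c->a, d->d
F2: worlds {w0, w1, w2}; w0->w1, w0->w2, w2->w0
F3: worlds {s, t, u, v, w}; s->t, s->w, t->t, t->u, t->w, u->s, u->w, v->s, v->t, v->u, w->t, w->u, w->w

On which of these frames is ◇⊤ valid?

Frame correspondent (Sahlqvist): ∀x ∃y Rxy — i.e. seriality.
F1: fails — world b has no successor.
F2: fails — world w1 has no successor.
F3: condition met.

F3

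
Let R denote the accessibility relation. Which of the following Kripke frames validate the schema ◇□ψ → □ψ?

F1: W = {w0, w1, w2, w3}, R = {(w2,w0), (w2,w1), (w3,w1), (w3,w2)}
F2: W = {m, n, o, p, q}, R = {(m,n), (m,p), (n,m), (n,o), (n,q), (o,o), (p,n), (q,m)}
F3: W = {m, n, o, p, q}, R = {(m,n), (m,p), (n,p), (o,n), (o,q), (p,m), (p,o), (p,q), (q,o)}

The schema corresponds to the Euclidean property: ∀x ∀y ∀z (Rxy ∧ Rxz → Ryz).
F1: fails — Rw2w0 and Rw2w0 but not Rw0w0.
F2: fails — Rmn and Rmn but not Rnn.
F3: fails — Rmn and Rmn but not Rnn.
Valid on no frame.

none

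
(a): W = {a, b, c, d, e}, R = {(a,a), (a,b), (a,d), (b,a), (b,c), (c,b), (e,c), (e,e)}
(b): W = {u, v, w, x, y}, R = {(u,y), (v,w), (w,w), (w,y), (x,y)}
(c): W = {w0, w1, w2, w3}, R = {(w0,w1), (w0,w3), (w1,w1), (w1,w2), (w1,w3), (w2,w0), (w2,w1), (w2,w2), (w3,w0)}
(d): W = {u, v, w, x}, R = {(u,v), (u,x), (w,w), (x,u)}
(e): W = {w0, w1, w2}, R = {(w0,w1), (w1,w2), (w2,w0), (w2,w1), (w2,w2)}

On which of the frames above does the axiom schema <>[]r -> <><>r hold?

Frame correspondent (Sahlqvist): forall x forall y (xRy -> exists w (yRw & x R^2 w)) — i.e. a generalized confluence (Geach) condition.
(a): fails — aRd but no w with dRw and aR²w.
(b): fails — uRy but no t with yRt and uR²t.
(c): holds.
(d): fails — uRv but no t with vRt and uR²t.
(e): holds.

(c), (e)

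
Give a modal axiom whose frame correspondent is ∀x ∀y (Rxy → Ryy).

A defining formula is □(□s → s) (the T□ axiom).
Suppose □(□s→s) is valid. Take Rxy and set V(s)={w : Ryw}. Then at y, □s holds; since □(□s→s) at x, □s→s at y, so s at y, i.e. Ryy.

□(□s → s)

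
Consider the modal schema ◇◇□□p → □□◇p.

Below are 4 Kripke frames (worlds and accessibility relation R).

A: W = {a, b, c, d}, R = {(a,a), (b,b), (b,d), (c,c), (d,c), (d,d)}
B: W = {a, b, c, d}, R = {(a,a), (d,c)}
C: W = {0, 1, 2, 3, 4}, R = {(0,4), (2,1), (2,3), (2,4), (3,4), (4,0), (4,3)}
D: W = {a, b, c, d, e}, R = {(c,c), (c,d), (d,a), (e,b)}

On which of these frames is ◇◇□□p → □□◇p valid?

The schema corresponds to a generalized confluence (Geach) condition: ∀x ∀y ∀z ((xR²y ∧ xR²z) → ∃w (yR²w ∧ zRw)).
A: fails — bR²c, bR²b but no w with cR²w and bRw.
B: holds.
C: fails — 0R²0, 0R²0 but no w with 0R²w and 0Rw.
D: fails — cR²a, cR²a but no w with aR²w and aRw.
Valid on: B.

B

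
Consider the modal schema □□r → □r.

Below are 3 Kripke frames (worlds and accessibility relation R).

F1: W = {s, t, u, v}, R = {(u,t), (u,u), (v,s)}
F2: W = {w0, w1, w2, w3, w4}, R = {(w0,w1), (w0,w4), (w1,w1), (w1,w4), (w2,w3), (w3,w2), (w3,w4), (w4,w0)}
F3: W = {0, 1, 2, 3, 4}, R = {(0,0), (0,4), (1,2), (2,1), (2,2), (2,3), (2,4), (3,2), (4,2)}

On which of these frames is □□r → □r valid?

F3

Frame correspondent (Sahlqvist): ∀x ∀y (Rxy → ∃z (Rxz ∧ Rzy)) — i.e. density.
F1: fails — Rvs but no z with Rvz and Rzs.
F2: fails — Rw3w2 but no z with Rw3z and Rzw2.
F3: satisfies the condition.
Valid on: F3.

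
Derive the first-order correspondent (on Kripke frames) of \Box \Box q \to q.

\forall x \exists w (x R^2 w \wedge x = w)

This is a Sahlqvist (Geach-type) schema ◇^0□^2q → □^0◇^0q.
Minimal-valuation argument: fix x; take any y with xR^0y and any z with xR^0z. Set V(q) to the set of worlds R-reachable from y in exactly 2 steps. Then □^2q holds at y, so the antecedent holds at x; validity forces ◇^0q at z, giving a w with zR^0w and yR^2w.
First-order correspondent: \forall x \exists w (x R^2 w \wedge x = w).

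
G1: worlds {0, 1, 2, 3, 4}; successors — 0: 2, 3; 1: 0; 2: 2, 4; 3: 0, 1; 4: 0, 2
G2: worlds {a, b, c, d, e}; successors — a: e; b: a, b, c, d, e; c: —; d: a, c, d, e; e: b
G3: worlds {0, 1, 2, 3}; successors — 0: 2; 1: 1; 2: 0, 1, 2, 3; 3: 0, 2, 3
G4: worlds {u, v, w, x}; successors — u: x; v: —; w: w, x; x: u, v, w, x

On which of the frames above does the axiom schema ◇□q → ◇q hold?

This is the axiom for a generalized confluence (Geach) condition; its first-order frame correspondent is ∀x ∀y (xRy → ∃w (yRw ∧ xRw)).
G1: fails — 0R3 but no w with 3Rw and 0Rw.
G2: fails — aRe but no w with eRw and aRw.
G3: ✓.
G4: fails — xRv but no t with vRt and xRt.

G3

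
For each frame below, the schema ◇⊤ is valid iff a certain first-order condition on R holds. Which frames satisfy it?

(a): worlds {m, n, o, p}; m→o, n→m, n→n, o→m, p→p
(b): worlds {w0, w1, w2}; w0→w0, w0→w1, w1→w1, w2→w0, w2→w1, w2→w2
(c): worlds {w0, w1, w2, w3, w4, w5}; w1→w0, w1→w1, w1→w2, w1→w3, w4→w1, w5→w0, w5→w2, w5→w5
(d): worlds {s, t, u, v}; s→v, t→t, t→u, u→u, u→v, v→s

This is the axiom for seriality; its first-order frame correspondent is ∀x ∃y Rxy.
(a): condition met.
(b): condition met.
(c): fails — world w0 has no successor.
(d): condition met.

(a), (b), (d)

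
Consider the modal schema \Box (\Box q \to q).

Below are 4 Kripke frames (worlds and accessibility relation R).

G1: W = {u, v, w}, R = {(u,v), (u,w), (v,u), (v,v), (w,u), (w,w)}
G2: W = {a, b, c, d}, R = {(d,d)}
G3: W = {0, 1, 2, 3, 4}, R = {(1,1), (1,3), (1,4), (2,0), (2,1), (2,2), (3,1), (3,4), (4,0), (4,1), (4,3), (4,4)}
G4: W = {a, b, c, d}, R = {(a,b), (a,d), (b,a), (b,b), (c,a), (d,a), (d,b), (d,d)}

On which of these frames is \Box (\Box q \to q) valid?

G2

This is the axiom for shift-reflexivity; its first-order frame correspondent is \forall x \forall y (Rxy \to Ryy).
G1: fails — Rwu but not Ruu.
G2: ✓.
G3: fails — R43 but not R33.
G4: fails — Rba but not Raa.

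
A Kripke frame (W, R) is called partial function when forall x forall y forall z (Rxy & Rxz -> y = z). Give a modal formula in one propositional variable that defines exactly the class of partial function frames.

A defining formula is ◇p → □p (the CD axiom).
Suppose ◇p→□p is valid. Take Rxy, Rxz and set V(p)={y}. Then ◇p at x, so □p at x, so p at z, i.e. z=y.

◇p → □p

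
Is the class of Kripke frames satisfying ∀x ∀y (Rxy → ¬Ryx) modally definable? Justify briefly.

Any modally definable frame class is closed under surjective bounded morphisms.
The 3-cycle (worlds a,b,c with a→b→c→a) is asymmetric. Mapping every world to a single reflexive point • is a surjective bounded morphism, and the reflexive point is not asymmetric (R•• but asymmetry requires ¬R••).
So the class is not modally definable.

Not definable by any modal formula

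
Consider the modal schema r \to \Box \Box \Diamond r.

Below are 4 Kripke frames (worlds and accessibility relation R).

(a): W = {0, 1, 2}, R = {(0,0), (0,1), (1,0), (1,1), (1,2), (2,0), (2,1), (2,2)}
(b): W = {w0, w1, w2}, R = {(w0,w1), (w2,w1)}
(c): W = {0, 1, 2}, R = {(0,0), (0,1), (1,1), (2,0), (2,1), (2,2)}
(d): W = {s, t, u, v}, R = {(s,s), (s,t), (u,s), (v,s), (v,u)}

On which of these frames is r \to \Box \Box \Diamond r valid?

(b)

The schema corresponds to a generalized confluence (Geach) condition: \forall x \forall z (x R^2 z \to \exists w (x = w \wedge zRw)).
(a): fails — 2R²0 but no w with 2=w and 0Rw.
(b): ✓.
(c): fails — 0R²1 but no w with 0=w and 1Rw.
(d): fails — sR²t but no w with s=w and tRw.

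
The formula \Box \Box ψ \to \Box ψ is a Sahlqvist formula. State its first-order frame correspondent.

Suppose □□ψ→□ψ is valid. Take Rxy and set V(ψ)={w : xR²w}. Then □□ψ at x, so □ψ at x, so ψ at y, i.e. ∃z(Rxz∧Rzy).
Conversely, on a frame with density the schema holds at every world under every valuation.
Frame condition: \forall x \forall y (Rxy \to \exists z (Rxz \wedge Rzy)).

density: \forall x \forall y (Rxy \to \exists z (Rxz \wedge Rzy))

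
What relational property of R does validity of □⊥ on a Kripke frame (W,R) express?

□⊥ is valid iff no world has any successor (otherwise □⊥ fails at any world with one).
The converse is a direct semantic check.
Frame condition: ∀x ∀y ¬Rxy.

emptiness of R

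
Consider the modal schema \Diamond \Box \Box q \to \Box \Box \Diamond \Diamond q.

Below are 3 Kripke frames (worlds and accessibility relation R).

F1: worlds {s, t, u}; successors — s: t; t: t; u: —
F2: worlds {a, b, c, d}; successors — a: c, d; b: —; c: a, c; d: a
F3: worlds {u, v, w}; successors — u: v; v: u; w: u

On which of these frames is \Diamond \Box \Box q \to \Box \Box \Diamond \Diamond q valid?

F1, F2

Frame correspondent (Sahlqvist): \forall x \forall y \forall z ((xRy \wedge x R^2 z) \to \exists w (y R^2 w \wedge z R^2 w)) — i.e. a generalized confluence (Geach) condition.
F1: satisfies the condition.
F2: satisfies the condition.
F3: fails — uRv, uR²u but no t with vR²t and uR²t.
Valid on: F1, F2.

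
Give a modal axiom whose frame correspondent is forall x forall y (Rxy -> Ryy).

□(□r → r)

This is shift-reflexivity; the standard corresponding axiom is T□: □(□r → r).
Suppose □(□r→r) is valid. Take Rxy and set V(r)={w : Ryw}. Then at y, □r holds; since □(□r→r) at x, □r→r at y, so r at y, i.e. Ryy.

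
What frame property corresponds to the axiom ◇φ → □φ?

Suppose ◇φ→□φ is valid. Take Rxy, Rxz and set V(φ)={y}. Then ◇φ at x, so □φ at x, so φ at z, i.e. z=y.

Partial functionality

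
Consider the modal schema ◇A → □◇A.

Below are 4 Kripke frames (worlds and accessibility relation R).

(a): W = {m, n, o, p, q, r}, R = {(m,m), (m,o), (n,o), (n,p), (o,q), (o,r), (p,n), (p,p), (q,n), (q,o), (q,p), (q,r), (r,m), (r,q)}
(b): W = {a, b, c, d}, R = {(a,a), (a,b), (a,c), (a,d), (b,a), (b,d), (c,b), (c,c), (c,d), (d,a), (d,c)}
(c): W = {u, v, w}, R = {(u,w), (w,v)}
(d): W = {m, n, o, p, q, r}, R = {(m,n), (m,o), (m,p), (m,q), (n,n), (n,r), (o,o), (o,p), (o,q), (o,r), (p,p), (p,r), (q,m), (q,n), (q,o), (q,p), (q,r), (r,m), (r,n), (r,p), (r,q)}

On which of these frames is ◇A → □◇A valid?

none

The schema corresponds to the Euclidean property: ∀x ∀y ∀z (Rxy ∧ Rxz → Ryz).
(a): fails — Rmo and Rmo but not Roo.
(b): fails — Rab and Rab but not Rbb.
(c): fails — Ruw and Ruw but not Rww.
(d): fails — Rmn and Rmp but not Rnp.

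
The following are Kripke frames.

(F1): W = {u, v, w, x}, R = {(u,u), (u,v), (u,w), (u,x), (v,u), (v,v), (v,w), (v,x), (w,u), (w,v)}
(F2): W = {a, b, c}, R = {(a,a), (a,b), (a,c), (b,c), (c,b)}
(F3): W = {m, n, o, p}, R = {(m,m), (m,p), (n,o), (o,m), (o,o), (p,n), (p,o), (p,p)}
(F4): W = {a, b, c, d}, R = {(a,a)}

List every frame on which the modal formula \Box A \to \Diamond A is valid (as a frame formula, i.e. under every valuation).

(F2), (F3)

The schema corresponds to seriality: \forall x \exists y Rxy.
(F1): fails — world x has no successor.
(F2): satisfies the condition.
(F3): satisfies the condition.
(F4): fails — world b has no successor.
Valid on: (F2), (F3).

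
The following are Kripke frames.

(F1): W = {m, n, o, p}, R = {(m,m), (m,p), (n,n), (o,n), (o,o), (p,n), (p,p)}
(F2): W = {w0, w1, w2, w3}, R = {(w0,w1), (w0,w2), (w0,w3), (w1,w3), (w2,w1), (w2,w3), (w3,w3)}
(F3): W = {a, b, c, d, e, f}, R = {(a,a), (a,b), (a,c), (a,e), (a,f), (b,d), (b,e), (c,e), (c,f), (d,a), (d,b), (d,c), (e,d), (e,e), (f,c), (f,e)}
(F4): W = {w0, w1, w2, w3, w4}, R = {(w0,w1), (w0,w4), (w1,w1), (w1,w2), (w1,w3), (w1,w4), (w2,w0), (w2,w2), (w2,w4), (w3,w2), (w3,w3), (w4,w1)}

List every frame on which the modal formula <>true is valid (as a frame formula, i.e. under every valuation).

(F1), (F2), (F3), (F4)

Frame correspondent (Sahlqvist): forall x exists y Rxy — i.e. seriality.
(F1): satisfies the condition.
(F2): satisfies the condition.
(F3): satisfies the condition.
(F4): satisfies the condition.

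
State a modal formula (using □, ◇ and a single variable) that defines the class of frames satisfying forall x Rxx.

□ψ → ψ

A defining formula is □ψ → ψ (the T axiom).
Suppose □ψ→ψ is valid. At any x set V(ψ)={w : Rxw}. Then □ψ holds at x, so ψ holds at x, i.e. Rxx.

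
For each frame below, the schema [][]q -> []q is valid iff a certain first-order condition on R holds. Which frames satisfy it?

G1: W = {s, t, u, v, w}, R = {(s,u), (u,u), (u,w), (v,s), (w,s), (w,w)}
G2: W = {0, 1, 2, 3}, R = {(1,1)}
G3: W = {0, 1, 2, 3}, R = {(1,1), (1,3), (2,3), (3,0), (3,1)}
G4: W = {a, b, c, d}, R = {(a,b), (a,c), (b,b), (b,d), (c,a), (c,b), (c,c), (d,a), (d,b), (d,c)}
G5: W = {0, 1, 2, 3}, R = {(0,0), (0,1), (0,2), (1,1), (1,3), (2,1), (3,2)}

The schema corresponds to density: forall x forall y (Rxy -> exists z (Rxz & Rzy)).
G1: fails — Rvs but no z with Rvz and Rzs.
G2: ✓.
G3: fails — R23 but no z with R2z and Rz3.
G4: ✓.
G5: fails — R32 but no z with R3z and Rz2.

G2, G4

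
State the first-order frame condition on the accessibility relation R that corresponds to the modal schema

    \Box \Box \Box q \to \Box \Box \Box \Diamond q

\forall x \forall z (x R^3 z \to \exists w (x R^3 w \wedge zRw))

This is a Sahlqvist (Geach-type) schema ◇^0□^3q → □^3◇^1q.
First-order correspondent: \forall x \forall z (x R^3 z \to \exists w (x R^3 w \wedge zRw)).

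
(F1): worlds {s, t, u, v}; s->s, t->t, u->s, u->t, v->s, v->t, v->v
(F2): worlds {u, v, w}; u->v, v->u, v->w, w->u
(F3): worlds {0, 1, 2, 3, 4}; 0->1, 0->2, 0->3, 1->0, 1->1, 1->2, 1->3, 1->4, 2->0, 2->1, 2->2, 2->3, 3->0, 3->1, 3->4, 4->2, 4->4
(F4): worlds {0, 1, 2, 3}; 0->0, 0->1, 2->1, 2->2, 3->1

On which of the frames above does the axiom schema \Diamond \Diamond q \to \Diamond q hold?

The schema corresponds to transitivity: \forall x \forall y \forall z (Rxy \wedge Ryz \to Rxz).
(F1): ✓.
(F2): fails — Ruv and Rvu but not Ruu.
(F3): fails — R34 and R42 but not R32.
(F4): ✓.

(F1), (F4)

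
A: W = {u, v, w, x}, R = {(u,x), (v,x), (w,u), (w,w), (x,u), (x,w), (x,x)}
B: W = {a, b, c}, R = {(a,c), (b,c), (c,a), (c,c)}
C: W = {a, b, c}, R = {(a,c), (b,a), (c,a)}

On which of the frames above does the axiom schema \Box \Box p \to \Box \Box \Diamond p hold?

Frame correspondent (Sahlqvist): \forall x \forall z (x R^2 z \to \exists w (x R^2 w \wedge zRw)) — i.e. a generalized confluence (Geach) condition.
A: holds.
B: holds.
C: fails — aR²a but no w with aR²w and aRw.

A, B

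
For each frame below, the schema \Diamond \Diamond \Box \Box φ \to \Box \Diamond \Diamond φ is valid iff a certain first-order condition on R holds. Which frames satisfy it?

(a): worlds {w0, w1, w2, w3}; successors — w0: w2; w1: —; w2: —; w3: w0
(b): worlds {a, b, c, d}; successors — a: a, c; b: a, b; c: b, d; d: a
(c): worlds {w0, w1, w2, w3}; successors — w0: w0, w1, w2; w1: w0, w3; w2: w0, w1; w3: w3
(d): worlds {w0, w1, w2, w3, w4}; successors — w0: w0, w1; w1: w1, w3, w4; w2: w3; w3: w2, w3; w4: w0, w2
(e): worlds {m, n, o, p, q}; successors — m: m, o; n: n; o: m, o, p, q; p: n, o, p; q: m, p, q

(b), (c), (d)

The schema corresponds to a generalized confluence (Geach) condition: \forall x \forall y \forall z ((x R^2 y \wedge xRz) \to \exists w (y R^2 w \wedge z R^2 w)).
(a): fails — w3R²w2, w3Rw0 but no w with w2R²w and w0R²w.
(b): satisfies the condition.
(c): satisfies the condition.
(d): satisfies the condition.
(e): fails — oR²n, oRm but no w with nR²w and mR²w.
Valid on: (b), (c), (d).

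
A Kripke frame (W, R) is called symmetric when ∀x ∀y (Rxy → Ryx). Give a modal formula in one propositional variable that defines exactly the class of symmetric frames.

A defining formula is r → □◇r (the B axiom).
Suppose r→□◇r is valid. Take Rxy and set V(r)={x}. Then r at x, so □◇r at x, so ◇r at y, so some z with Ryz has r; z=x, i.e. Ryx.

r → □◇r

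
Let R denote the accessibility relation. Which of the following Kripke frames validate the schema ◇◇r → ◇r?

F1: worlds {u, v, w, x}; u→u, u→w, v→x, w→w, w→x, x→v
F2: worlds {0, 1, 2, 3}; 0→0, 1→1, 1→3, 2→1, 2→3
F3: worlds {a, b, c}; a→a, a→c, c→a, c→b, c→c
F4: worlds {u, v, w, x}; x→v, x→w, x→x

This is the axiom for transitivity; its first-order frame correspondent is ∀x ∀y ∀z (Rxy ∧ Ryz → Rxz).
F1: fails — Ruw and Rwx but not Rux.
F2: ✓.
F3: fails — Rac and Rcb but not Rab.
F4: ✓.
Valid on: F2, F4.

F2, F4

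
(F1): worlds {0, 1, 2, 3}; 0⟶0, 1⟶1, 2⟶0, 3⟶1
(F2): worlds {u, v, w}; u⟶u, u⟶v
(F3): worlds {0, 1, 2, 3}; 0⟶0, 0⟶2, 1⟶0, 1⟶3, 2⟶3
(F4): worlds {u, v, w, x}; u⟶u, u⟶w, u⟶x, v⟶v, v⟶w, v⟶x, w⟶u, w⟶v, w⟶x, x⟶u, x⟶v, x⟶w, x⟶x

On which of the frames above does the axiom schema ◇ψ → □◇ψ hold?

(F1)

This is the axiom for the Euclidean property; its first-order frame correspondent is ∀x ∀y ∀z (Rxy ∧ Rxz → Ryz).
(F1): ✓.
(F2): fails — Ruv and Ruv but not Rvv.
(F3): fails — R02 and R00 but not R20.
(F4): fails — Ruw and Ruw but not Rww.
Valid on: (F1).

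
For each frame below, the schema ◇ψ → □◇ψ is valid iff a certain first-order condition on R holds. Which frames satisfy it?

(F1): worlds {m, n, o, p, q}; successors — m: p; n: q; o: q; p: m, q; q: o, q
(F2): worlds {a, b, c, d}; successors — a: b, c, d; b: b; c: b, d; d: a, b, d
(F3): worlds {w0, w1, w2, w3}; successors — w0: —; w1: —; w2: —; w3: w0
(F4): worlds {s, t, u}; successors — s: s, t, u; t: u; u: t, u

This is the axiom for the Euclidean property; its first-order frame correspondent is ∀x ∀y ∀z (Rxy ∧ Rxz → Ryz).
(F1): fails — Rmp and Rmp but not Rpp.
(F2): fails — Rab and Rac but not Rbc.
(F3): fails — Rw3w0 and Rw3w0 but not Rw0w0.
(F4): fails — Rsu and Rss but not Rus.
Valid on no frame.

none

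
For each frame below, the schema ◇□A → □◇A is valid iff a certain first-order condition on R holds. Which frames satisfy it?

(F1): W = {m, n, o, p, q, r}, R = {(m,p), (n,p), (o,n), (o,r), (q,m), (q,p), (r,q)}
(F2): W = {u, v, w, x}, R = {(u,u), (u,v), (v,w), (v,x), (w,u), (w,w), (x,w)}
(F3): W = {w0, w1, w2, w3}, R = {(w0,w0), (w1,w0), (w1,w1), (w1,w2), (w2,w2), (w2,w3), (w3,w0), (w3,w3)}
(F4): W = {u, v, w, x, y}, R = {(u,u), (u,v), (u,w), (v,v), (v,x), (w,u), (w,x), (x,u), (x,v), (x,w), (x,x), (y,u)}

The schema corresponds to convergence: ∀x ∀y ∀z (Rxy ∧ Rxz → ∃w (Ryw ∧ Rzw)).
(F1): fails — Rmp and Rmp but p and p have no common successor.
(F2): fails — Ruv and Ruu but v and u have no common successor.
(F3): fails — Rw1w2 and Rw1w0 but w2 and w0 have no common successor.
(F4): holds.

(F4)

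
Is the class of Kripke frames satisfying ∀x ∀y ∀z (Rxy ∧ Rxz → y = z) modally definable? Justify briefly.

Yes: it is partial functionality, defined by the CD schema ◇q → □q.
Suppose ◇q→□q is valid. Take Rxy, Rxz and set V(q)={y}. Then ◇q at x, so □q at x, so q at z, i.e. z=y.

Yes, by ◇q → □q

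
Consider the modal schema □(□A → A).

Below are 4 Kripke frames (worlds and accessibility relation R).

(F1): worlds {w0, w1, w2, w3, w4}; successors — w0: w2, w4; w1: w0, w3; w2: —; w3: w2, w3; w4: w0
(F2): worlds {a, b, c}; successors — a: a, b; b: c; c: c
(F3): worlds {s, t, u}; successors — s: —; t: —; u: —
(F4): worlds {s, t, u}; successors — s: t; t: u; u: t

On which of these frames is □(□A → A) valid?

(F3)

This is the axiom for shift-reflexivity; its first-order frame correspondent is ∀x ∀y (Rxy → Ryy).
(F1): fails — Rw1w0 but not Rw0w0.
(F2): fails — Rab but not Rbb.
(F3): ✓.
(F4): fails — Rtu but not Ruu.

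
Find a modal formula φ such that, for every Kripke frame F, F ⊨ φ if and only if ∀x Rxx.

□q → q

This is reflexivity; the standard corresponding axiom is T: □q → q.
Suppose □q→q is valid. At any x set V(q)={w : Rxw}. Then □q holds at x, so q holds at x, i.e. Rxx.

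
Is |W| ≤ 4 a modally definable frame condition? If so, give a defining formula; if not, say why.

Any modally definable frame class is closed under disjoint unions.
Any modal formula valid on each of 5 disjoint one-world frames is valid on their disjoint union (validity is preserved under disjoint unions). Each one-world frame has |W|=1≤4, but the union has |W|=5.
So the class is not modally definable.

No — not modally definable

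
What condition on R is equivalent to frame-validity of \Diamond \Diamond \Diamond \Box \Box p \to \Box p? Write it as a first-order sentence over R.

This is a Sahlqvist (Geach-type) schema ◇^3□^2p → □^1◇^0p.
First-order correspondent: \forall x \forall y \forall z ((x R^3 y \wedge xRz) \to \exists w (y R^2 w \wedge z = w)).

\forall x \forall y \forall z ((x R^3 y \wedge xRz) \to \exists w (y R^2 w \wedge z = w))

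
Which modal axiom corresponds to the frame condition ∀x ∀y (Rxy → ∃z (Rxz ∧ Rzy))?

□□r → □r

The condition is density. The C4 schema □□r → □r defines it.
Suppose □□r→□r is valid. Take Rxy and set V(r)={w : xR²w}. Then □□r at x, so □r at x, so r at y, i.e. ∃z(Rxz∧Rzy).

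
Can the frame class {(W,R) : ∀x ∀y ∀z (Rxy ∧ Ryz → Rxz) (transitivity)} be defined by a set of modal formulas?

The condition is transitivity. A defining modal formula is □r → □□r.

Definable; □r → □□r defines it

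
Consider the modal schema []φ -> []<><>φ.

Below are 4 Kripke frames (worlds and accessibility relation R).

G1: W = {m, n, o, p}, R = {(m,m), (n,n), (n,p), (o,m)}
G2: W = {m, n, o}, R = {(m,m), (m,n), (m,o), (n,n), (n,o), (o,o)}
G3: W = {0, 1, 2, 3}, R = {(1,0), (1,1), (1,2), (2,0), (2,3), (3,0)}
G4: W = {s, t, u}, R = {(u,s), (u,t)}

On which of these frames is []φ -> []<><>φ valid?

G2

Frame correspondent (Sahlqvist): forall x forall z (xRz -> exists w (xRw & z R^2 w)) — i.e. a generalized confluence (Geach) condition.
G1: fails — nRp but no w with nRw and pR²w.
G2: condition met.
G3: fails — 1R0 but no w with 1Rw and 0R²w.
G4: fails — uRs but no w with uRw and sR²w.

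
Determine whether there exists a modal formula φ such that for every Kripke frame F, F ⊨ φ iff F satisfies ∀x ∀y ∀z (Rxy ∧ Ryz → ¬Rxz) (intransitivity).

Any modally definable frame class is closed under surjective bounded morphisms.
The 5-cycle (worlds s,t,u,v,w with s→t→u→v→w→s) is intransitive. Mapping every world to a single reflexive point • is a surjective bounded morphism; the reflexive point is not intransitive (R••∧R•• but R••).
So no modal formula (or set of formulas) defines exactly the intransitive frames.

Not definable by any modal formula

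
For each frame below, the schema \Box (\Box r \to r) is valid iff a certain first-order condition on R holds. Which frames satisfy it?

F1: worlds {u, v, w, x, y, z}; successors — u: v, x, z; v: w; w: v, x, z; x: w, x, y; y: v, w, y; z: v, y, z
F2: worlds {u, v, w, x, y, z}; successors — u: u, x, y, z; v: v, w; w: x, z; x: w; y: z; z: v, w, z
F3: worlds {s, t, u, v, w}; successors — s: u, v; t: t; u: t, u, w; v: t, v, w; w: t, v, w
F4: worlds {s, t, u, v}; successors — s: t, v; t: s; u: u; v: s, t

Frame correspondent (Sahlqvist): \forall x \forall y (Rxy \to Ryy) — i.e. shift-reflexivity.
F1: fails — Ruv but not Rvv.
F2: fails — Rxw but not Rww.
F3: holds.
F4: fails — Rvt but not Rtt.
Valid on: F3.

F3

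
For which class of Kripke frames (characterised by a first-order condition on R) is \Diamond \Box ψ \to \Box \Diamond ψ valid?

Suppose ◇□ψ→□◇ψ is valid. Take Rxy, Rxz and set V(ψ)={w : Ryw}. Then □ψ at y so ◇□ψ at x, so □◇ψ at x, so ◇ψ at z, giving w with Rzw and Ryw.
Conversely, on a frame with convergence the schema holds at every world under every valuation.
Frame condition: \forall x \forall y \forall z (Rxy \wedge Rxz \to \exists w (Ryw \wedge Rzw)).

convergence: \forall x \forall y \forall z (Rxy \wedge Rxz \to \exists w (Ryw \wedge Rzw))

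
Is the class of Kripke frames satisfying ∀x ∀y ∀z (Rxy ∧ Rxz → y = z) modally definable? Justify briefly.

The condition is partial functionality. A defining modal formula is ◇r → □r.
Suppose ◇r→□r is valid. Take Rxy, Rxz and set V(r)={y}. Then ◇r at x, so □r at x, so r at z, i.e. z=y.

Yes, by ◇r → □r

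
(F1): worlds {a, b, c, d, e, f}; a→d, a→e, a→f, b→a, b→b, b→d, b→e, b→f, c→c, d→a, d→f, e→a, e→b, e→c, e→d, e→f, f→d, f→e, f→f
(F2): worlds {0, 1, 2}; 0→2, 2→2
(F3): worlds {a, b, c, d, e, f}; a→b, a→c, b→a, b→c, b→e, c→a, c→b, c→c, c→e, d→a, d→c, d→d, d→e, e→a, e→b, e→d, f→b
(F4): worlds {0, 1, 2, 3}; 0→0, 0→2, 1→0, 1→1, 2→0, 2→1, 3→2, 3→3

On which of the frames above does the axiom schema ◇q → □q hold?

(F2)

This is the axiom for partial functionality; its first-order frame correspondent is ∀x ∀y ∀z (Rxy ∧ Rxz → y = z).
(F1): fails — a sees both d and e.
(F2): satisfies the condition.
(F3): fails — a sees both b and c.
(F4): fails — 0 sees both 0 and 2.
Valid on: (F2).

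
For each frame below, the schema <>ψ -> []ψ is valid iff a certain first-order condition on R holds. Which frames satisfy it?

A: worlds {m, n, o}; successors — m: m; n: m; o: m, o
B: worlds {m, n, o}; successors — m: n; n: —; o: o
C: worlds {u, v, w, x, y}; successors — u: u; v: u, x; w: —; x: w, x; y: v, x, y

B

Frame correspondent (Sahlqvist): forall x forall y forall z (Rxy & Rxz -> y = z) — i.e. partial functionality.
A: fails — o sees both m and o.
B: holds.
C: fails — v sees both u and x.
Valid on: B.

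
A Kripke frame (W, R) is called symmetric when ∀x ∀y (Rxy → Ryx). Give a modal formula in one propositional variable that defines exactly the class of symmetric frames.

A defining formula is ψ → □◇ψ (the B axiom).
Suppose ψ→□◇ψ is valid. Take Rxy and set V(ψ)={x}. Then ψ at x, so □◇ψ at x, so ◇ψ at y, so some z with Ryz has ψ; z=x, i.e. Ryx.

ψ → □◇ψ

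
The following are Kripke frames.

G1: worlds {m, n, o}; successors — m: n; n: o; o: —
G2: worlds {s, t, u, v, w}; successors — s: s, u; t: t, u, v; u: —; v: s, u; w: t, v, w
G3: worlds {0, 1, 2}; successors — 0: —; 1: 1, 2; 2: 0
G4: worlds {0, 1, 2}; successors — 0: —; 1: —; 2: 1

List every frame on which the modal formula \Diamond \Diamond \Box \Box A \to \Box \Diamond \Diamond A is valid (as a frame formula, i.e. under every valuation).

This is the axiom for a generalized confluence (Geach) condition; its first-order frame correspondent is \forall x \forall y \forall z ((x R^2 y \wedge xRz) \to \exists w (y R^2 w \wedge z R^2 w)).
G1: fails — mR²o, mRn but no w with oR²w and nR²w.
G2: fails — sR²s, sRu but no w* with sR²w* and uR²w*.
G3: fails — 1R²0, 1R1 but no w with 0R²w and 1R²w.
G4: ✓.
Valid on: G4.

G4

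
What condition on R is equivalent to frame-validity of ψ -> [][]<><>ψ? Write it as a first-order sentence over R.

This is a Sahlqvist (Geach-type) schema ◇^0□^0ψ → □^2◇^2ψ.
Minimal-valuation argument: fix x; take any y with xR^0y and any z with xR^2z. Set V(ψ) to the set of worlds R-reachable from y in exactly 0 steps. Then □^0ψ holds at y, so the antecedent holds at x; validity forces ◇^2ψ at z, giving a w with zR^2w and yR^0w.
First-order correspondent: forall x forall z (x R^2 z -> exists w (x = w & z R^2 w)).

forall x forall z (x R^2 z -> exists w (x = w & z R^2 w))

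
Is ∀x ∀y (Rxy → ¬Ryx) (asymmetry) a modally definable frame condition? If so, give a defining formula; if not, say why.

Modal frame validity is preserved under surjective bounded morphisms.
The 5-cycle (worlds s,t,u,v,w with s→t→u→v→w→s) is asymmetric. Mapping every world to a single reflexive point • is a surjective bounded morphism, and the reflexive point is not asymmetric (R•• but asymmetry requires ¬R••).
So no modal formula (or set of formulas) defines exactly the asymmetric frames.

Not modally definable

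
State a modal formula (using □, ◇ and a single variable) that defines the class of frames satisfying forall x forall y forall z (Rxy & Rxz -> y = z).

◇r → □r

This is partial functionality; the standard corresponding axiom is CD: ◇r → □r.
Suppose ◇r→□r is valid. Take Rxy, Rxz and set V(r)={y}. Then ◇r at x, so □r at x, so r at z, i.e. z=y.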